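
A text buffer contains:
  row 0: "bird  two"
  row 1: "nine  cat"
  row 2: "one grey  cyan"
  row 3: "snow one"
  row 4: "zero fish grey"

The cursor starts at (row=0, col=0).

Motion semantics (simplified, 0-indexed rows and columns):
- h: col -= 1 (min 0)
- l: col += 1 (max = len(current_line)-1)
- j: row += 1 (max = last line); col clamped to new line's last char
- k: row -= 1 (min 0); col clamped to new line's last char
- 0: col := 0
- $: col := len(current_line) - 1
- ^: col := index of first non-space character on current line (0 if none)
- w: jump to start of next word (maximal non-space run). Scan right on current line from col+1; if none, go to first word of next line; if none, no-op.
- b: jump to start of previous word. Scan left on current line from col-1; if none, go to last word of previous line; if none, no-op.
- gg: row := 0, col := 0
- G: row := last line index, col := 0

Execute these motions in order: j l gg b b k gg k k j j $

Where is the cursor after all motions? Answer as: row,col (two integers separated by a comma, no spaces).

Answer: 2,13

Derivation:
After 1 (j): row=1 col=0 char='n'
After 2 (l): row=1 col=1 char='i'
After 3 (gg): row=0 col=0 char='b'
After 4 (b): row=0 col=0 char='b'
After 5 (b): row=0 col=0 char='b'
After 6 (k): row=0 col=0 char='b'
After 7 (gg): row=0 col=0 char='b'
After 8 (k): row=0 col=0 char='b'
After 9 (k): row=0 col=0 char='b'
After 10 (j): row=1 col=0 char='n'
After 11 (j): row=2 col=0 char='o'
After 12 ($): row=2 col=13 char='n'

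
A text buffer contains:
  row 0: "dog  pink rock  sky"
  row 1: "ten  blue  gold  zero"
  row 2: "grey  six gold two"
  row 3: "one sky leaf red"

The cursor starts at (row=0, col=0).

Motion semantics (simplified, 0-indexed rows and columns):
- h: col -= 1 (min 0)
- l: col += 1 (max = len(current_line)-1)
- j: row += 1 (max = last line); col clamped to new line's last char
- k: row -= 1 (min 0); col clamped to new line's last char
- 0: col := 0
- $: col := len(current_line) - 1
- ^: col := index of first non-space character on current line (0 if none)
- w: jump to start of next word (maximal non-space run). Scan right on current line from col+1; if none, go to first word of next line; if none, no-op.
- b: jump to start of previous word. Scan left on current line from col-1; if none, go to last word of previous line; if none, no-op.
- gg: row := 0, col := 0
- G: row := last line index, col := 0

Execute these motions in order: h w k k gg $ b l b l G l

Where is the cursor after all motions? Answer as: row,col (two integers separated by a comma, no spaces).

Answer: 3,1

Derivation:
After 1 (h): row=0 col=0 char='d'
After 2 (w): row=0 col=5 char='p'
After 3 (k): row=0 col=5 char='p'
After 4 (k): row=0 col=5 char='p'
After 5 (gg): row=0 col=0 char='d'
After 6 ($): row=0 col=18 char='y'
After 7 (b): row=0 col=16 char='s'
After 8 (l): row=0 col=17 char='k'
After 9 (b): row=0 col=16 char='s'
After 10 (l): row=0 col=17 char='k'
After 11 (G): row=3 col=0 char='o'
After 12 (l): row=3 col=1 char='n'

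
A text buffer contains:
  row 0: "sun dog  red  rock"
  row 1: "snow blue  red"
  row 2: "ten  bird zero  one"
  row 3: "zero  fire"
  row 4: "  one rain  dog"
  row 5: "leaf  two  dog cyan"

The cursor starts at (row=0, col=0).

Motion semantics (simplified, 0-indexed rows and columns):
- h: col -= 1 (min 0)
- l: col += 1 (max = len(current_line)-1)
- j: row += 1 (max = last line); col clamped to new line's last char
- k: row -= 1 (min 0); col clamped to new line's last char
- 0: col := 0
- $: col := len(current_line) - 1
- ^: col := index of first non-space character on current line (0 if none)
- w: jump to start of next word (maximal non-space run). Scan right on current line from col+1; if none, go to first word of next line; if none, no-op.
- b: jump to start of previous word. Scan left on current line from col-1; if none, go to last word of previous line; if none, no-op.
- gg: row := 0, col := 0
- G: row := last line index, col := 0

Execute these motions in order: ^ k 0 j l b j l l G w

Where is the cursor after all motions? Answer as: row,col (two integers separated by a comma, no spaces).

After 1 (^): row=0 col=0 char='s'
After 2 (k): row=0 col=0 char='s'
After 3 (0): row=0 col=0 char='s'
After 4 (j): row=1 col=0 char='s'
After 5 (l): row=1 col=1 char='n'
After 6 (b): row=1 col=0 char='s'
After 7 (j): row=2 col=0 char='t'
After 8 (l): row=2 col=1 char='e'
After 9 (l): row=2 col=2 char='n'
After 10 (G): row=5 col=0 char='l'
After 11 (w): row=5 col=6 char='t'

Answer: 5,6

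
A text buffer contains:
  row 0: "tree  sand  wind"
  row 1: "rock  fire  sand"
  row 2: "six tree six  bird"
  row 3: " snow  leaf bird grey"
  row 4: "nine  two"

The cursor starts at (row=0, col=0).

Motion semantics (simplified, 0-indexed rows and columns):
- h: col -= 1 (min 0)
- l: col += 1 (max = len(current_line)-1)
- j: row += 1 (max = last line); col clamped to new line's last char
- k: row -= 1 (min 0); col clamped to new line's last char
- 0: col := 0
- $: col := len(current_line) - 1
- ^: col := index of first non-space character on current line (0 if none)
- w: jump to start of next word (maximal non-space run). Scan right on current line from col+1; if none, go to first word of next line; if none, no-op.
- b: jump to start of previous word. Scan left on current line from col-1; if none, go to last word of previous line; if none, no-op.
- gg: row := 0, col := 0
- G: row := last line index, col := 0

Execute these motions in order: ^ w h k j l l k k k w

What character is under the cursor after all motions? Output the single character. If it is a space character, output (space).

After 1 (^): row=0 col=0 char='t'
After 2 (w): row=0 col=6 char='s'
After 3 (h): row=0 col=5 char='_'
After 4 (k): row=0 col=5 char='_'
After 5 (j): row=1 col=5 char='_'
After 6 (l): row=1 col=6 char='f'
After 7 (l): row=1 col=7 char='i'
After 8 (k): row=0 col=7 char='a'
After 9 (k): row=0 col=7 char='a'
After 10 (k): row=0 col=7 char='a'
After 11 (w): row=0 col=12 char='w'

Answer: w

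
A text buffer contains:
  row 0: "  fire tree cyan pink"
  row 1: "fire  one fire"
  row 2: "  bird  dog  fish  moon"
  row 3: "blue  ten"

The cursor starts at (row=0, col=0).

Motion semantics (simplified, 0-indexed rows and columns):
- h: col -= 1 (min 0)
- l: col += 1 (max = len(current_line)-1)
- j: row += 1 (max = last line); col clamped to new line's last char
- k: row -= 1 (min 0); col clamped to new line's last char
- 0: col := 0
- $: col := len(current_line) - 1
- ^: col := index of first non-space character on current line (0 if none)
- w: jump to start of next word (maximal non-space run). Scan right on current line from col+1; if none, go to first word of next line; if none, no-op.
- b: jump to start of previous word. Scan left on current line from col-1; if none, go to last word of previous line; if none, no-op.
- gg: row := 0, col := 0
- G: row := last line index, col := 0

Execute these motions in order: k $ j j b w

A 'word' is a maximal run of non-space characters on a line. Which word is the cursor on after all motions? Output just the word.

After 1 (k): row=0 col=0 char='_'
After 2 ($): row=0 col=20 char='k'
After 3 (j): row=1 col=13 char='e'
After 4 (j): row=2 col=13 char='f'
After 5 (b): row=2 col=8 char='d'
After 6 (w): row=2 col=13 char='f'

Answer: fish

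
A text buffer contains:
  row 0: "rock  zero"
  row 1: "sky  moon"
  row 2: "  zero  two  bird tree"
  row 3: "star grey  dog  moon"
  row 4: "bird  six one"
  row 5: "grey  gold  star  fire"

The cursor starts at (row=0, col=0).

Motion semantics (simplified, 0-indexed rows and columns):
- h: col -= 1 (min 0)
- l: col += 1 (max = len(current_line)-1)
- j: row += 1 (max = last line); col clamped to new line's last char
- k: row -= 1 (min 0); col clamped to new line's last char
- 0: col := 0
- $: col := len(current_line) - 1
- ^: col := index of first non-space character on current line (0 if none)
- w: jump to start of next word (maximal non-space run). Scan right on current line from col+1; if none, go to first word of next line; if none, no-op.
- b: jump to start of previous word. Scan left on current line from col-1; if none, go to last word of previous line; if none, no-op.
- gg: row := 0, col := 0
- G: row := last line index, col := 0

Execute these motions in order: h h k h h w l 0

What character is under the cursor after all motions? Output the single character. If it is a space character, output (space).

Answer: r

Derivation:
After 1 (h): row=0 col=0 char='r'
After 2 (h): row=0 col=0 char='r'
After 3 (k): row=0 col=0 char='r'
After 4 (h): row=0 col=0 char='r'
After 5 (h): row=0 col=0 char='r'
After 6 (w): row=0 col=6 char='z'
After 7 (l): row=0 col=7 char='e'
After 8 (0): row=0 col=0 char='r'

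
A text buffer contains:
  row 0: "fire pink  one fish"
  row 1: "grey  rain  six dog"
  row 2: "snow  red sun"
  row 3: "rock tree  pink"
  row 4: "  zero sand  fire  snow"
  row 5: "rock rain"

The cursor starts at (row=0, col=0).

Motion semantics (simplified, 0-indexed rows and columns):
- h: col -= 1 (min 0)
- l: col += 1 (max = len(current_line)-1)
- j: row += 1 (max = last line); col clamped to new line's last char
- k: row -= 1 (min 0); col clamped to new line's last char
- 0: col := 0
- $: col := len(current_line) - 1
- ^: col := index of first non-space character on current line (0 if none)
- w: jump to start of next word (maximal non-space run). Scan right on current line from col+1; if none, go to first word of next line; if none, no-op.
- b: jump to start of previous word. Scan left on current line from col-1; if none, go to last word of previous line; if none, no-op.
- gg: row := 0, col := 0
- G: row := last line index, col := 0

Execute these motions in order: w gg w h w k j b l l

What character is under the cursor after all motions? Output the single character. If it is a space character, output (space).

After 1 (w): row=0 col=5 char='p'
After 2 (gg): row=0 col=0 char='f'
After 3 (w): row=0 col=5 char='p'
After 4 (h): row=0 col=4 char='_'
After 5 (w): row=0 col=5 char='p'
After 6 (k): row=0 col=5 char='p'
After 7 (j): row=1 col=5 char='_'
After 8 (b): row=1 col=0 char='g'
After 9 (l): row=1 col=1 char='r'
After 10 (l): row=1 col=2 char='e'

Answer: e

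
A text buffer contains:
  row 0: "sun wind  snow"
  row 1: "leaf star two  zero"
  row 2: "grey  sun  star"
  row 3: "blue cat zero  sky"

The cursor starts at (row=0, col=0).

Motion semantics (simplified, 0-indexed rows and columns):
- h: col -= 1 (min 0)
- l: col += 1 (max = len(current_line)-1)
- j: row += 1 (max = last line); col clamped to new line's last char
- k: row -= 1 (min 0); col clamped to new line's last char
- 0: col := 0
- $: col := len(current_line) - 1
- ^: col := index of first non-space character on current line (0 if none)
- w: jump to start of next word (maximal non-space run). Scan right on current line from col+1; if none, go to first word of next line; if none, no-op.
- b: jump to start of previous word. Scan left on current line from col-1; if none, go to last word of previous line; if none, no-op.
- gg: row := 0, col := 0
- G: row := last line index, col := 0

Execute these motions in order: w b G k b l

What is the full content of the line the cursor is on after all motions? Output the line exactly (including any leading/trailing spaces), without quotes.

After 1 (w): row=0 col=4 char='w'
After 2 (b): row=0 col=0 char='s'
After 3 (G): row=3 col=0 char='b'
After 4 (k): row=2 col=0 char='g'
After 5 (b): row=1 col=15 char='z'
After 6 (l): row=1 col=16 char='e'

Answer: leaf star two  zero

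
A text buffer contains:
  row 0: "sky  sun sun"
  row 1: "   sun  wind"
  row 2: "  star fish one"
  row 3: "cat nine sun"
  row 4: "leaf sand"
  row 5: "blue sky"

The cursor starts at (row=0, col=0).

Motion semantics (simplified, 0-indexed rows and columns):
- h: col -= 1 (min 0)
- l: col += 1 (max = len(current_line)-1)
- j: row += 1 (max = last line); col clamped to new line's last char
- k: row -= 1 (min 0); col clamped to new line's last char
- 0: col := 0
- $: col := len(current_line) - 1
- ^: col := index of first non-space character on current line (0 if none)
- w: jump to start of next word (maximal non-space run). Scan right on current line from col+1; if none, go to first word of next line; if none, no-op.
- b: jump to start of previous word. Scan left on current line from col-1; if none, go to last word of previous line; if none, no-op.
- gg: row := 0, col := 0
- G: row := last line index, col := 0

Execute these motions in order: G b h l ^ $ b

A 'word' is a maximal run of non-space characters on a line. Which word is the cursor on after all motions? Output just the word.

Answer: sand

Derivation:
After 1 (G): row=5 col=0 char='b'
After 2 (b): row=4 col=5 char='s'
After 3 (h): row=4 col=4 char='_'
After 4 (l): row=4 col=5 char='s'
After 5 (^): row=4 col=0 char='l'
After 6 ($): row=4 col=8 char='d'
After 7 (b): row=4 col=5 char='s'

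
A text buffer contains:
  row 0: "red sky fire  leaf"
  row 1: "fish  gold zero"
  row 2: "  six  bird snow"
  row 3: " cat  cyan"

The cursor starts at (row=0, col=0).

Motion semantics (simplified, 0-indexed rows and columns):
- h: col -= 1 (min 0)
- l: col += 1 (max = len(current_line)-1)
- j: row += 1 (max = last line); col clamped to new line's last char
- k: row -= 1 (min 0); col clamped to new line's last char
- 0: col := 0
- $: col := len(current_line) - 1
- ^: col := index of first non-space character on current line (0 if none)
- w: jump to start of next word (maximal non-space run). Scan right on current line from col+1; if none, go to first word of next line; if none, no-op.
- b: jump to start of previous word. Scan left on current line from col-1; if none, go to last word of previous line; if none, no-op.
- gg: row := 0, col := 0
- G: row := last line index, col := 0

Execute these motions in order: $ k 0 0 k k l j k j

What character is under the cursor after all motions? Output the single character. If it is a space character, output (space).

After 1 ($): row=0 col=17 char='f'
After 2 (k): row=0 col=17 char='f'
After 3 (0): row=0 col=0 char='r'
After 4 (0): row=0 col=0 char='r'
After 5 (k): row=0 col=0 char='r'
After 6 (k): row=0 col=0 char='r'
After 7 (l): row=0 col=1 char='e'
After 8 (j): row=1 col=1 char='i'
After 9 (k): row=0 col=1 char='e'
After 10 (j): row=1 col=1 char='i'

Answer: i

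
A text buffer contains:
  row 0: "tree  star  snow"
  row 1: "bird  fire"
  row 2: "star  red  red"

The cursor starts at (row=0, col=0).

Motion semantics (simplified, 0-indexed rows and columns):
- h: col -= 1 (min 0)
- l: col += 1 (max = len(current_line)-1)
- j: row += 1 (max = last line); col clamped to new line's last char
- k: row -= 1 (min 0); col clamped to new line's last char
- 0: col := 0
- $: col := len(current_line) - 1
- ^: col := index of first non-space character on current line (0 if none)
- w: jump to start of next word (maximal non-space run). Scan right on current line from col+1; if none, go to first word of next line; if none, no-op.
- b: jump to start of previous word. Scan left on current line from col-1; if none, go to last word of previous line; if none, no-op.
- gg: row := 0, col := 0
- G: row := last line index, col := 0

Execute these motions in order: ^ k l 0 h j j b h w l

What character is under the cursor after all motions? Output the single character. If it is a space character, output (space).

After 1 (^): row=0 col=0 char='t'
After 2 (k): row=0 col=0 char='t'
After 3 (l): row=0 col=1 char='r'
After 4 (0): row=0 col=0 char='t'
After 5 (h): row=0 col=0 char='t'
After 6 (j): row=1 col=0 char='b'
After 7 (j): row=2 col=0 char='s'
After 8 (b): row=1 col=6 char='f'
After 9 (h): row=1 col=5 char='_'
After 10 (w): row=1 col=6 char='f'
After 11 (l): row=1 col=7 char='i'

Answer: i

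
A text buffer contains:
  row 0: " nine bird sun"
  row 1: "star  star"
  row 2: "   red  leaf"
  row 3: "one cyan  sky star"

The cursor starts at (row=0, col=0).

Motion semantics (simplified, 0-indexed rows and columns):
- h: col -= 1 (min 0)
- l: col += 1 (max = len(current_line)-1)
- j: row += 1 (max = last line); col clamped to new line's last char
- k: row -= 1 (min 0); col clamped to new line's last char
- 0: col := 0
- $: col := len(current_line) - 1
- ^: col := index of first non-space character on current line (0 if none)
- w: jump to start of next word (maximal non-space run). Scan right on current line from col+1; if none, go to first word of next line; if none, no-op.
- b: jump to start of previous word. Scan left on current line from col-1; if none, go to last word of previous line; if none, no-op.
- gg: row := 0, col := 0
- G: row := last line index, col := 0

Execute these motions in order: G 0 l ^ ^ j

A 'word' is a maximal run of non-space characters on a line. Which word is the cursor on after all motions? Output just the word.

After 1 (G): row=3 col=0 char='o'
After 2 (0): row=3 col=0 char='o'
After 3 (l): row=3 col=1 char='n'
After 4 (^): row=3 col=0 char='o'
After 5 (^): row=3 col=0 char='o'
After 6 (j): row=3 col=0 char='o'

Answer: one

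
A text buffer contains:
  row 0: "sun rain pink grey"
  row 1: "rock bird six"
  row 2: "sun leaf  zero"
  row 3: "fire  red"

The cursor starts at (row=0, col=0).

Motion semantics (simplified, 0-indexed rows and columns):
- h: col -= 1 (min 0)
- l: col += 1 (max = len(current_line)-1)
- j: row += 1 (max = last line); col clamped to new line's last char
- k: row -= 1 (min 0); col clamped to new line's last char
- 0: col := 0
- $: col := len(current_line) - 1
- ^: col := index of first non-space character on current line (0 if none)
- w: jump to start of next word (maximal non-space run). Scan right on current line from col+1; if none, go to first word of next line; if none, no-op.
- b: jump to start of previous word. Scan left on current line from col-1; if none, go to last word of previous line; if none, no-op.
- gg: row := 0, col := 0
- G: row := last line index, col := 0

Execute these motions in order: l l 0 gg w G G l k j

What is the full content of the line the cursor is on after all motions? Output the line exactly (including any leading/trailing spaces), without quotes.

After 1 (l): row=0 col=1 char='u'
After 2 (l): row=0 col=2 char='n'
After 3 (0): row=0 col=0 char='s'
After 4 (gg): row=0 col=0 char='s'
After 5 (w): row=0 col=4 char='r'
After 6 (G): row=3 col=0 char='f'
After 7 (G): row=3 col=0 char='f'
After 8 (l): row=3 col=1 char='i'
After 9 (k): row=2 col=1 char='u'
After 10 (j): row=3 col=1 char='i'

Answer: fire  red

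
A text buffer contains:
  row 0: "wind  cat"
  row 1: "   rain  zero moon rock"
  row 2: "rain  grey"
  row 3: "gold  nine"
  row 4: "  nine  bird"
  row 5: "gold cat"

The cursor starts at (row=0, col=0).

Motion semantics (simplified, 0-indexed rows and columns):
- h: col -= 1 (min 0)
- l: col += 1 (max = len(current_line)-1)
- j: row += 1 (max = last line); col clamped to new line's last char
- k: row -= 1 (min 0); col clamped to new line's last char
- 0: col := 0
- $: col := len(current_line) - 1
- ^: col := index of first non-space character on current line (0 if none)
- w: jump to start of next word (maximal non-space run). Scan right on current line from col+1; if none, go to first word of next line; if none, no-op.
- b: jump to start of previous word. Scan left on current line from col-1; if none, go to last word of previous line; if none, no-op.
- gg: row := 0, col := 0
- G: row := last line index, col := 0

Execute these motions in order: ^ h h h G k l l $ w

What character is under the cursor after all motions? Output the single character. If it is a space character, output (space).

After 1 (^): row=0 col=0 char='w'
After 2 (h): row=0 col=0 char='w'
After 3 (h): row=0 col=0 char='w'
After 4 (h): row=0 col=0 char='w'
After 5 (G): row=5 col=0 char='g'
After 6 (k): row=4 col=0 char='_'
After 7 (l): row=4 col=1 char='_'
After 8 (l): row=4 col=2 char='n'
After 9 ($): row=4 col=11 char='d'
After 10 (w): row=5 col=0 char='g'

Answer: g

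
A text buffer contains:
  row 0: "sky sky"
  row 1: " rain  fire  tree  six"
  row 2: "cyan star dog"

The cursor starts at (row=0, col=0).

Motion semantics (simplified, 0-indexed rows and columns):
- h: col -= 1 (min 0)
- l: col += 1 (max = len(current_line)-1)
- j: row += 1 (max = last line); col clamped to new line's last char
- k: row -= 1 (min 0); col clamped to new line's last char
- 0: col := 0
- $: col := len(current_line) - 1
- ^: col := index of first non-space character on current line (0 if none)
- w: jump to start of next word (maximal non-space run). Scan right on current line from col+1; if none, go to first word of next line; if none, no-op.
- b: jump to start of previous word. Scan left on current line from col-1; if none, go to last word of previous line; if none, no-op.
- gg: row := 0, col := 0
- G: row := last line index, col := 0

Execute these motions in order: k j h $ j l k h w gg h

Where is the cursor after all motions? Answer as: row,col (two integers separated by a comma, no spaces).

After 1 (k): row=0 col=0 char='s'
After 2 (j): row=1 col=0 char='_'
After 3 (h): row=1 col=0 char='_'
After 4 ($): row=1 col=21 char='x'
After 5 (j): row=2 col=12 char='g'
After 6 (l): row=2 col=12 char='g'
After 7 (k): row=1 col=12 char='_'
After 8 (h): row=1 col=11 char='_'
After 9 (w): row=1 col=13 char='t'
After 10 (gg): row=0 col=0 char='s'
After 11 (h): row=0 col=0 char='s'

Answer: 0,0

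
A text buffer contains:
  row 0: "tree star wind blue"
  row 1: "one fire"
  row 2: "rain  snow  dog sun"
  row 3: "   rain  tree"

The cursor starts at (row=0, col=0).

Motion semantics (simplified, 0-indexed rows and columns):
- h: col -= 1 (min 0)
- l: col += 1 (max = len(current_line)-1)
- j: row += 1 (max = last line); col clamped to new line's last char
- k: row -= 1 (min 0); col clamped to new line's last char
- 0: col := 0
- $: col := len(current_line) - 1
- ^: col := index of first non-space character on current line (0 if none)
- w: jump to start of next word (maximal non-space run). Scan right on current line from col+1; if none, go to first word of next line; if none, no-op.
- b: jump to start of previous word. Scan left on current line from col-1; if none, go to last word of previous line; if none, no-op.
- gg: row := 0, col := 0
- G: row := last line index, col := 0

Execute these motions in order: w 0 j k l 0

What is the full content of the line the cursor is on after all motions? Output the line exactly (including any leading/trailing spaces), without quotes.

After 1 (w): row=0 col=5 char='s'
After 2 (0): row=0 col=0 char='t'
After 3 (j): row=1 col=0 char='o'
After 4 (k): row=0 col=0 char='t'
After 5 (l): row=0 col=1 char='r'
After 6 (0): row=0 col=0 char='t'

Answer: tree star wind blue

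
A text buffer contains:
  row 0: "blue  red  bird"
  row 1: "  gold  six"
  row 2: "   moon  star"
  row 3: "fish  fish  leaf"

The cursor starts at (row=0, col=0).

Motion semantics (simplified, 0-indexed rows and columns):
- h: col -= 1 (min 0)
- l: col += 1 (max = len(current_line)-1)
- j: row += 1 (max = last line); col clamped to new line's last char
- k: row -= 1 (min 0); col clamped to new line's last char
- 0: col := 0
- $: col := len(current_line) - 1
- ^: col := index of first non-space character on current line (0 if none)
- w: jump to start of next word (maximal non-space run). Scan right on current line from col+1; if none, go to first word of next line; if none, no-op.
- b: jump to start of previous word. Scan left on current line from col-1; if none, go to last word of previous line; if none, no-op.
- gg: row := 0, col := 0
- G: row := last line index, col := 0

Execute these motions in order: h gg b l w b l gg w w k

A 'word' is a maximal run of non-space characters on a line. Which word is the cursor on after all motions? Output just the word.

Answer: bird

Derivation:
After 1 (h): row=0 col=0 char='b'
After 2 (gg): row=0 col=0 char='b'
After 3 (b): row=0 col=0 char='b'
After 4 (l): row=0 col=1 char='l'
After 5 (w): row=0 col=6 char='r'
After 6 (b): row=0 col=0 char='b'
After 7 (l): row=0 col=1 char='l'
After 8 (gg): row=0 col=0 char='b'
After 9 (w): row=0 col=6 char='r'
After 10 (w): row=0 col=11 char='b'
After 11 (k): row=0 col=11 char='b'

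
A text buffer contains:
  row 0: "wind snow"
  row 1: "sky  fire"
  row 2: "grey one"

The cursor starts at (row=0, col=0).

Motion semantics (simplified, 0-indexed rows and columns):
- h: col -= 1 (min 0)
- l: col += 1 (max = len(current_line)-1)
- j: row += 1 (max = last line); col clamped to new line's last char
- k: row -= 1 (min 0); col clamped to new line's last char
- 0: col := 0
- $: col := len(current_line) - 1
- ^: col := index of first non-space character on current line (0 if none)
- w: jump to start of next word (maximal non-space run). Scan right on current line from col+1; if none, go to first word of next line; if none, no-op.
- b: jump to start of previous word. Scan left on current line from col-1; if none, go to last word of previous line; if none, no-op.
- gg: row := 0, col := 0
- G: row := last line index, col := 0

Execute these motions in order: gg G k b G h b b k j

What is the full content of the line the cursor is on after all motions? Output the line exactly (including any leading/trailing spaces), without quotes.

Answer: sky  fire

Derivation:
After 1 (gg): row=0 col=0 char='w'
After 2 (G): row=2 col=0 char='g'
After 3 (k): row=1 col=0 char='s'
After 4 (b): row=0 col=5 char='s'
After 5 (G): row=2 col=0 char='g'
After 6 (h): row=2 col=0 char='g'
After 7 (b): row=1 col=5 char='f'
After 8 (b): row=1 col=0 char='s'
After 9 (k): row=0 col=0 char='w'
After 10 (j): row=1 col=0 char='s'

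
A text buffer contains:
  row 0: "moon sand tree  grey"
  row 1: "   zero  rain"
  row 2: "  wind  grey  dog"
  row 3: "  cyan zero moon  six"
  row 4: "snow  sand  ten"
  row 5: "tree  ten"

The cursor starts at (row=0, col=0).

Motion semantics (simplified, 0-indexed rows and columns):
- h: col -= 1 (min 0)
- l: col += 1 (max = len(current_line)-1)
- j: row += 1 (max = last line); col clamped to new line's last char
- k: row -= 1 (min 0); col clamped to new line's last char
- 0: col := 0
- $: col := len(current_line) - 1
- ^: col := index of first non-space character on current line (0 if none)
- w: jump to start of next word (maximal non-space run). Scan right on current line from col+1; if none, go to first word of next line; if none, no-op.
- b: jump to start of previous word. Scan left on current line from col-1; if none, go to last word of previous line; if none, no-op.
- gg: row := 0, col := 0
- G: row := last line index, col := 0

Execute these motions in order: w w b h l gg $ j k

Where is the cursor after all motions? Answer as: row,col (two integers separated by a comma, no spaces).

After 1 (w): row=0 col=5 char='s'
After 2 (w): row=0 col=10 char='t'
After 3 (b): row=0 col=5 char='s'
After 4 (h): row=0 col=4 char='_'
After 5 (l): row=0 col=5 char='s'
After 6 (gg): row=0 col=0 char='m'
After 7 ($): row=0 col=19 char='y'
After 8 (j): row=1 col=12 char='n'
After 9 (k): row=0 col=12 char='e'

Answer: 0,12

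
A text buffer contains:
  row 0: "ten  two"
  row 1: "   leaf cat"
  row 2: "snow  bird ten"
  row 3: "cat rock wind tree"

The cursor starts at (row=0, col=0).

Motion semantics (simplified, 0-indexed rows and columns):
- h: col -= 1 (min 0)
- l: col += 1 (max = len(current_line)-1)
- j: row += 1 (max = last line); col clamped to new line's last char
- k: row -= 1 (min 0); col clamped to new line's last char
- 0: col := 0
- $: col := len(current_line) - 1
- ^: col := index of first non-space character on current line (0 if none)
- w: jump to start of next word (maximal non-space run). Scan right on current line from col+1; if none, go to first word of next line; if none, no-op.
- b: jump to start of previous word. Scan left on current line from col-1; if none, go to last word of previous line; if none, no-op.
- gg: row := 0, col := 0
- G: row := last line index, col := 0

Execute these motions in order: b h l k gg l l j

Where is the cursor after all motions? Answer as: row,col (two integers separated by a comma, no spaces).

After 1 (b): row=0 col=0 char='t'
After 2 (h): row=0 col=0 char='t'
After 3 (l): row=0 col=1 char='e'
After 4 (k): row=0 col=1 char='e'
After 5 (gg): row=0 col=0 char='t'
After 6 (l): row=0 col=1 char='e'
After 7 (l): row=0 col=2 char='n'
After 8 (j): row=1 col=2 char='_'

Answer: 1,2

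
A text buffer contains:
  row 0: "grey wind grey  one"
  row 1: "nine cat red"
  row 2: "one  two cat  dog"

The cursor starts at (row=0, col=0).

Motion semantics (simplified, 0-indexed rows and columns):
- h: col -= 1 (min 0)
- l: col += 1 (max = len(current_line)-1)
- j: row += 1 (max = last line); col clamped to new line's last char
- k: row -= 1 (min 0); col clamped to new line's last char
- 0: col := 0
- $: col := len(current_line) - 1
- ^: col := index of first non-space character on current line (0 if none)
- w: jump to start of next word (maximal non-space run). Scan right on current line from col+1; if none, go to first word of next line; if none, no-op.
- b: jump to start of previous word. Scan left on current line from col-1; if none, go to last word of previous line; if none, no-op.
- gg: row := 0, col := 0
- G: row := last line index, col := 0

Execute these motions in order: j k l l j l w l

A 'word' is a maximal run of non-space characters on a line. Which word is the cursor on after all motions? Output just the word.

Answer: cat

Derivation:
After 1 (j): row=1 col=0 char='n'
After 2 (k): row=0 col=0 char='g'
After 3 (l): row=0 col=1 char='r'
After 4 (l): row=0 col=2 char='e'
After 5 (j): row=1 col=2 char='n'
After 6 (l): row=1 col=3 char='e'
After 7 (w): row=1 col=5 char='c'
After 8 (l): row=1 col=6 char='a'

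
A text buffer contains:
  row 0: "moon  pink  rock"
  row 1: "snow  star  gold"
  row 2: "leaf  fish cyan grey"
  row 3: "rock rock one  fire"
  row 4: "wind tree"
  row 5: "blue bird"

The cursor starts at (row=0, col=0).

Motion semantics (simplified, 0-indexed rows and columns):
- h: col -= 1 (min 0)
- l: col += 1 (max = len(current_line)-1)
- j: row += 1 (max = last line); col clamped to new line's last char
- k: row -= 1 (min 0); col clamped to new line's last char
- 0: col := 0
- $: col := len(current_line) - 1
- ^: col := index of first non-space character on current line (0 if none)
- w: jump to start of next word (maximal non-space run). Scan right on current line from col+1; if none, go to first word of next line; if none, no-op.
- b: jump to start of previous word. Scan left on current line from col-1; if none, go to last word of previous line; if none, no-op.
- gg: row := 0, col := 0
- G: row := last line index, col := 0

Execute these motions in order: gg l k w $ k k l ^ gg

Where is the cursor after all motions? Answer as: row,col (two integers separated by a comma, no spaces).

Answer: 0,0

Derivation:
After 1 (gg): row=0 col=0 char='m'
After 2 (l): row=0 col=1 char='o'
After 3 (k): row=0 col=1 char='o'
After 4 (w): row=0 col=6 char='p'
After 5 ($): row=0 col=15 char='k'
After 6 (k): row=0 col=15 char='k'
After 7 (k): row=0 col=15 char='k'
After 8 (l): row=0 col=15 char='k'
After 9 (^): row=0 col=0 char='m'
After 10 (gg): row=0 col=0 char='m'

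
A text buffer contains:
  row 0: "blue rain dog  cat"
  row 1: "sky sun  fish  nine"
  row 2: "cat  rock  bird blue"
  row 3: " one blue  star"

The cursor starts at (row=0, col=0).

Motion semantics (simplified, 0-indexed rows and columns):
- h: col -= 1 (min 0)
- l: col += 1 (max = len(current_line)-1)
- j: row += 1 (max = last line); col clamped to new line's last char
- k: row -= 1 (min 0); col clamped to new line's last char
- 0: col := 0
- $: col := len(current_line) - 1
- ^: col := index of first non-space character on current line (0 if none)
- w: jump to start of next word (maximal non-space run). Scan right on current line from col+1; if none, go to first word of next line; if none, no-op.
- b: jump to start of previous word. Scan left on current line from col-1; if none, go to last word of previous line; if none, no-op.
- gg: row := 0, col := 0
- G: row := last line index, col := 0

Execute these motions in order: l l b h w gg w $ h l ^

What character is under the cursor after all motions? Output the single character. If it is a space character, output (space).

After 1 (l): row=0 col=1 char='l'
After 2 (l): row=0 col=2 char='u'
After 3 (b): row=0 col=0 char='b'
After 4 (h): row=0 col=0 char='b'
After 5 (w): row=0 col=5 char='r'
After 6 (gg): row=0 col=0 char='b'
After 7 (w): row=0 col=5 char='r'
After 8 ($): row=0 col=17 char='t'
After 9 (h): row=0 col=16 char='a'
After 10 (l): row=0 col=17 char='t'
After 11 (^): row=0 col=0 char='b'

Answer: b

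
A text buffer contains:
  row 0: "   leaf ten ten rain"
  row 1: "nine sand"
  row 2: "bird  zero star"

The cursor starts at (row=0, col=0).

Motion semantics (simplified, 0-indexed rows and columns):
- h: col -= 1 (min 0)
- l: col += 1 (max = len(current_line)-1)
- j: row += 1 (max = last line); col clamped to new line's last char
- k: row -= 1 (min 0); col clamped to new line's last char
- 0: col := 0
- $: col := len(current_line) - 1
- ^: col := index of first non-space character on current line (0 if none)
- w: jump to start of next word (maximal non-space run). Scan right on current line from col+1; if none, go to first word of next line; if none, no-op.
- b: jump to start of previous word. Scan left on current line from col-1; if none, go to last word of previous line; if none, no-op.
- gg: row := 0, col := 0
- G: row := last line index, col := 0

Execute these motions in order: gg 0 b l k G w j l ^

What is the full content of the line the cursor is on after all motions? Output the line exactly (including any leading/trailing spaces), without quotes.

After 1 (gg): row=0 col=0 char='_'
After 2 (0): row=0 col=0 char='_'
After 3 (b): row=0 col=0 char='_'
After 4 (l): row=0 col=1 char='_'
After 5 (k): row=0 col=1 char='_'
After 6 (G): row=2 col=0 char='b'
After 7 (w): row=2 col=6 char='z'
After 8 (j): row=2 col=6 char='z'
After 9 (l): row=2 col=7 char='e'
After 10 (^): row=2 col=0 char='b'

Answer: bird  zero star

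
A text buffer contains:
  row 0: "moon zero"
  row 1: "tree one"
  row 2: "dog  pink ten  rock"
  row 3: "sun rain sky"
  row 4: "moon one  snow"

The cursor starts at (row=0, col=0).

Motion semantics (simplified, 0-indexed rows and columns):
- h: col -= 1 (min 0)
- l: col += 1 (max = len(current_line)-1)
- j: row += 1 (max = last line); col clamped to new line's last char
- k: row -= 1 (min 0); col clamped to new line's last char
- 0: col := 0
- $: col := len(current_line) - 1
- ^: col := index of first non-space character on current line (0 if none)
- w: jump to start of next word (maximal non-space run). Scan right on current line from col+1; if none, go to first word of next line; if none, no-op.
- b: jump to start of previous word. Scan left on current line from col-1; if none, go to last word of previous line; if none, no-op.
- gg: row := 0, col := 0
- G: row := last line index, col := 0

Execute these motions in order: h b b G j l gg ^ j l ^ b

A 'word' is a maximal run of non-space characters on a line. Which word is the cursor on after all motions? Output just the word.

After 1 (h): row=0 col=0 char='m'
After 2 (b): row=0 col=0 char='m'
After 3 (b): row=0 col=0 char='m'
After 4 (G): row=4 col=0 char='m'
After 5 (j): row=4 col=0 char='m'
After 6 (l): row=4 col=1 char='o'
After 7 (gg): row=0 col=0 char='m'
After 8 (^): row=0 col=0 char='m'
After 9 (j): row=1 col=0 char='t'
After 10 (l): row=1 col=1 char='r'
After 11 (^): row=1 col=0 char='t'
After 12 (b): row=0 col=5 char='z'

Answer: zero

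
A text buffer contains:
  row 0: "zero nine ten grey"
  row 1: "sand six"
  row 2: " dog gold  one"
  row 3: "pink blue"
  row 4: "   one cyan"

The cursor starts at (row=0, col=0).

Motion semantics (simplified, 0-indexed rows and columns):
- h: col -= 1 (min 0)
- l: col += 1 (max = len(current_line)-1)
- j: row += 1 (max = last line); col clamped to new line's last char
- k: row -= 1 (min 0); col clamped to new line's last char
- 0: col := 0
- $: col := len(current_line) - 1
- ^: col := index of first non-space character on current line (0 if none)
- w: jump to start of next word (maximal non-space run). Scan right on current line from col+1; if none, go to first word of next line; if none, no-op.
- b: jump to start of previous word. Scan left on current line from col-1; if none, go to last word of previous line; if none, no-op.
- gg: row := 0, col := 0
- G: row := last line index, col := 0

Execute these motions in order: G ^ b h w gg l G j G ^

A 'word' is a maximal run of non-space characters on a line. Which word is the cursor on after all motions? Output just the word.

After 1 (G): row=4 col=0 char='_'
After 2 (^): row=4 col=3 char='o'
After 3 (b): row=3 col=5 char='b'
After 4 (h): row=3 col=4 char='_'
After 5 (w): row=3 col=5 char='b'
After 6 (gg): row=0 col=0 char='z'
After 7 (l): row=0 col=1 char='e'
After 8 (G): row=4 col=0 char='_'
After 9 (j): row=4 col=0 char='_'
After 10 (G): row=4 col=0 char='_'
After 11 (^): row=4 col=3 char='o'

Answer: one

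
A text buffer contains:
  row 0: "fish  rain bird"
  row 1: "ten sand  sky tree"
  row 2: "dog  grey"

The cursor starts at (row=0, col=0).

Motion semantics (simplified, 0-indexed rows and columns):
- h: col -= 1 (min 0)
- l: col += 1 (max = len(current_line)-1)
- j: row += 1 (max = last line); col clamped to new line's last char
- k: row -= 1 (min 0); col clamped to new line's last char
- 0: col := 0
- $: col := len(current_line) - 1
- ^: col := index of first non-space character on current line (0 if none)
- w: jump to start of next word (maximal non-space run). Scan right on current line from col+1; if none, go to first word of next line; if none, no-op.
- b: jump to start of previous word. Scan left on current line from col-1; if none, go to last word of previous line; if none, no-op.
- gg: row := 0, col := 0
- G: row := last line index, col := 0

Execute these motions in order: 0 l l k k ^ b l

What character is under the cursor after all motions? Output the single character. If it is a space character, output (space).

Answer: i

Derivation:
After 1 (0): row=0 col=0 char='f'
After 2 (l): row=0 col=1 char='i'
After 3 (l): row=0 col=2 char='s'
After 4 (k): row=0 col=2 char='s'
After 5 (k): row=0 col=2 char='s'
After 6 (^): row=0 col=0 char='f'
After 7 (b): row=0 col=0 char='f'
After 8 (l): row=0 col=1 char='i'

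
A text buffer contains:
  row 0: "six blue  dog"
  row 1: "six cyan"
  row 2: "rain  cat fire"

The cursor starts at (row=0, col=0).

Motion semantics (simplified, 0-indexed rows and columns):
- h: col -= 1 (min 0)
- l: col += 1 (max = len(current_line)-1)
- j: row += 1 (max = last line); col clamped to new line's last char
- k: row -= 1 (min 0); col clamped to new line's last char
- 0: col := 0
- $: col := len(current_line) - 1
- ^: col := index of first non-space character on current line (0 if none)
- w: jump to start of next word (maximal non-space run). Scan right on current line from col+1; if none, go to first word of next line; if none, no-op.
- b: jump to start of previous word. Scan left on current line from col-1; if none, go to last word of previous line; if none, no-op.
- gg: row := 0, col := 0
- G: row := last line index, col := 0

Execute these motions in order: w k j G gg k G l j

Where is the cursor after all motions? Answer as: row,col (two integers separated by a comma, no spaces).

After 1 (w): row=0 col=4 char='b'
After 2 (k): row=0 col=4 char='b'
After 3 (j): row=1 col=4 char='c'
After 4 (G): row=2 col=0 char='r'
After 5 (gg): row=0 col=0 char='s'
After 6 (k): row=0 col=0 char='s'
After 7 (G): row=2 col=0 char='r'
After 8 (l): row=2 col=1 char='a'
After 9 (j): row=2 col=1 char='a'

Answer: 2,1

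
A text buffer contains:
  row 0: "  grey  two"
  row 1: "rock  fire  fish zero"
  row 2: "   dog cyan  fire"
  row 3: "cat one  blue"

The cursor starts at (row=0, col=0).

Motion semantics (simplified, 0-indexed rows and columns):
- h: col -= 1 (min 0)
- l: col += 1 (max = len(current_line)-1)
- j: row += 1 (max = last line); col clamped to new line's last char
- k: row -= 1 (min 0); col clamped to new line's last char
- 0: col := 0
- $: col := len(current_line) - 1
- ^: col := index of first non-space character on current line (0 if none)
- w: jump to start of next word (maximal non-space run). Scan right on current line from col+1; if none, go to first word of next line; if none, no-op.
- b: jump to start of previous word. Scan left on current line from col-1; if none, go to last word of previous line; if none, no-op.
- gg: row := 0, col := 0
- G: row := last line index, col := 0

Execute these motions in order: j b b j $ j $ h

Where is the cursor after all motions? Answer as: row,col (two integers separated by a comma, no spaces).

After 1 (j): row=1 col=0 char='r'
After 2 (b): row=0 col=8 char='t'
After 3 (b): row=0 col=2 char='g'
After 4 (j): row=1 col=2 char='c'
After 5 ($): row=1 col=20 char='o'
After 6 (j): row=2 col=16 char='e'
After 7 ($): row=2 col=16 char='e'
After 8 (h): row=2 col=15 char='r'

Answer: 2,15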